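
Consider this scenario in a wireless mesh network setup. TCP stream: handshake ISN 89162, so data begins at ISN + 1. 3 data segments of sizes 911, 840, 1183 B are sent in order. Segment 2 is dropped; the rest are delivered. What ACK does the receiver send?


SYN uses sequence number 89162; first data byte = ISN + 1 = 89163.
Segment 1: SEQ = 89163, len = 911 B, covers [89163, 90073]
Segment 2: SEQ = 90074, len = 840 B, covers [90074, 90913] [LOST]
Segment 3: SEQ = 90914, len = 1183 B, covers [90914, 92096]
In-order data received: bytes [89163, 90073] (segments 1..1).
Segment 2 missing -> gap begins at byte 90074; later segments buffered out of order.
Cumulative ACK = next expected in-order byte = 89163 + 911 = 90074

90074


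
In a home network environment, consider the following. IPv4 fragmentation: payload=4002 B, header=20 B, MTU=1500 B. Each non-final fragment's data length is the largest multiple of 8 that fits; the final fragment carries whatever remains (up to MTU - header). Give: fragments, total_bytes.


Max data per non-final fragment = floor((MTU - header)/8)*8 = floor((1500 - 20)/8)*8 = floor(1480/8)*8 = 1480 B
Final fragment needs no 8-byte alignment: it can carry up to MTU - header = 1480 B
Non-final fragments needed = ceil((payload - 1480) / 1480) = ceil(2522/1480) = ceil(1.7041) = 2
Number of fragments = 2 + 1 = 3
Fragment sizes (data): 2 * 1480 B + 1042 B (last, 1042 <= 1480 OK)
Total bytes sent = payload + n_frags * header = 4002 + 3*20 = 4002 + 60 = 4062 B

3, 4062


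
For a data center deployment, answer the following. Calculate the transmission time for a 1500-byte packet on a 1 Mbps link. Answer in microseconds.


Given: packet = 1500 bytes, bandwidth = 1 Mbps
Packet in bits = 1500 * 8 = 12000 bits
Bandwidth = 1 * 10^6 = 1000000 bps
Time = 12000 / 1000000 seconds
Time in us = 12000 * 10^6 / 1000000 = 12000

12000


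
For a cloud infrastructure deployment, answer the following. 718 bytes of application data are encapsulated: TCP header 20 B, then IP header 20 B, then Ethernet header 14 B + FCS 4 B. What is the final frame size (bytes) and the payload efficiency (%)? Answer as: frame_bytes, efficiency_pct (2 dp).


TCP segment = 718 + 20 = 738 B
IP packet = 738 + 20 = 758 B
Ethernet frame = 758 + 14 + 4 = 776 B
Efficiency = app / frame = 718 / 776 = 0.925258 = 92.5258% -> 92.53% (2 dp)

776, 92.53


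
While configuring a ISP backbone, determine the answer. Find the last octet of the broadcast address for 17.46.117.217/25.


Given: IP = 17.46.117.217, prefix = /25
Host bits = 32 - 25 = 7
Network last octet = 217 AND mask = 128
Host part size = 2^7 - 1 = 127
Broadcast last octet = 128 OR 127 = 255

255


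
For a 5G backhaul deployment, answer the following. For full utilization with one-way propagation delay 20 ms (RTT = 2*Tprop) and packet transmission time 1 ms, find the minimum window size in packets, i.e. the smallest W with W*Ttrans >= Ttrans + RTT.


Given: Ttrans = 1 ms, RTT = 40 ms (= 2 * Tprop, Tprop = 20 ms)
Time until first ACK returns = Ttrans + RTT = 1 + 40 = 41 ms
Need W * Ttrans >= Ttrans + RTT  ->  W >= (Ttrans + RTT) / Ttrans
(Ttrans + RTT) / Ttrans = 41 / 1 = 41
W_min = ceil(41) = 41

41


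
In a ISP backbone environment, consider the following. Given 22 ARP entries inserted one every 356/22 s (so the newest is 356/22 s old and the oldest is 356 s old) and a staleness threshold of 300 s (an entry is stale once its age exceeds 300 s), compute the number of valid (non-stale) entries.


Ages are k * 356/22 s for k = 1..22 (spacing = 16.1818 s).
Entry k is valid iff k * 356/22 <= 300 iff k <= 22 * 300 / 356 = 18.5393
n_valid = floor(18.5393) = 18
(n_stale = 22 - 18 = 4)

18


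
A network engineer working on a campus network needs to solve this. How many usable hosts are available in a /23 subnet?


Given: subnet mask /23
Host bits = 32 - 23 = 9
Total addresses = 2^9 = 512
Usable hosts = 512 - 2 (network + broadcast) = 510

510


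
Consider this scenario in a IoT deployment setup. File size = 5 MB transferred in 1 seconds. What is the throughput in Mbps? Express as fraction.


Given: file = 5 MB, time = 1 s
File in Mb = 5 * 8 = 40 Mb
Throughput = 40 / 1 Mbps
Throughput = 40 Mbps

40


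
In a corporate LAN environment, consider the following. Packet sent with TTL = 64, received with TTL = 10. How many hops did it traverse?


Given: initial TTL = 64, received TTL = 10
Hops = initial TTL - received TTL
Hops = 64 - 10 = 54

54


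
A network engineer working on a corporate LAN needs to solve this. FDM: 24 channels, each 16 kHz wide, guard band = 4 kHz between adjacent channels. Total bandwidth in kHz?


Given: 24 channels, 16 kHz each, guard = 4 kHz
Channel bandwidth = 24 * 16 = 384 kHz
Guard bands = 23 gaps * 4 kHz = 92 kHz
Total = 384 + 92 = 476 kHz

476


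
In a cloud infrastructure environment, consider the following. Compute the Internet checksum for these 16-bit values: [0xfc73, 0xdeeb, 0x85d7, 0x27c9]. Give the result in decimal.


Given words: [0xfc73, 0xdeeb, 0x85d7, 0x27c9]
Step 1: Sum all words
Raw sum = 64627 + 57067 + 34263 + 10185 = 166142
Step 2: Fold carry: (35070 + 2) = 35072
One's complement = ~35072 & 0xFFFF = 30463

30463


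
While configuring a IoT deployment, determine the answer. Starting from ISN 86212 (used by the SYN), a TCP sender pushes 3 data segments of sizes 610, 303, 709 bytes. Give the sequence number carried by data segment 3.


The SYN occupies sequence number ISN = 86212, so the first data byte is ISN + 1 = 86213.
SEQ of data segment i = (ISN + 1) + sum of payload sizes of segments 1..i-1.
Segment 1: SEQ = 86213, payload = 610 bytes
Segment 2: SEQ = 86823, payload = 303 bytes
Segment 3: SEQ = 87126, payload = 709 bytes
SEQ of segment 3 = 86213 + 610 + 303 = 87126

87126


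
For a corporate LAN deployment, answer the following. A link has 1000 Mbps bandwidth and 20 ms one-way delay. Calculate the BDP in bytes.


Given: bandwidth = 1000 Mbps, delay = 20 ms
BDP in bits = 1000 * 10^6 * 20 / 1000
BDP in bits = 20000000
BDP in bytes = 20000000 / 8 = 2500000

2500000


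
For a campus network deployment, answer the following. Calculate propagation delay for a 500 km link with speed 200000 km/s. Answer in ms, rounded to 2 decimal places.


Given: distance = 500 km, speed = 200000 km/s
Delay = distance / speed = 500 / 200000 seconds
Delay in ms = 500 * 1000 / 200000
Delay = 2.5000 ms
Rounded to 2 dp = 2.50 ms

2.50


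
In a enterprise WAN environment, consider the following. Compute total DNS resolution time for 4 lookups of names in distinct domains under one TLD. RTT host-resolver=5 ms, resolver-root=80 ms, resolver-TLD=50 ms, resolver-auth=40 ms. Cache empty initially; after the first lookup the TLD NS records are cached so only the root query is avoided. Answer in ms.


Lookup 1 (cold cache): local + root + TLD + auth = 5 + 80 + 50 + 40 = 175 ms
Lookups 2..4 (TLD NS cached -> skip root; new domain -> still ask TLD and auth): local + TLD + auth = 5 + 50 + 40 = 95 ms each
Remaining 3 lookups: 3 * 95 = 285 ms
Total = 175 + 285 = 460 ms

460


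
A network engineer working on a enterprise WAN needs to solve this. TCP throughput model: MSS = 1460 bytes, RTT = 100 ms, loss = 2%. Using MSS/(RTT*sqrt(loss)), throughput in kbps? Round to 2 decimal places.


Given: MSS = 1460 bytes, RTT = 100 ms, loss = 2%
RTT in seconds = 100 / 1000 = 0.1
Loss rate = 2% = 0.02
sqrt(loss) = sqrt(0.02) = 0.141421356237
Throughput (bytes/s) = 1460 / (0.1 * 0.141421356237) = 103237.5901
Throughput (kbps) = 103237.5901 * 8 / 1000 = 825.900720 -> 825.90 kbps (2 dp)

825.90


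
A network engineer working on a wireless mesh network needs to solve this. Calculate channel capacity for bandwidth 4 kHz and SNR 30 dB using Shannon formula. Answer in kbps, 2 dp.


Given: B = 4 kHz, SNR = 30 dB
SNR linear = 10^(30/10) = 1000
1 + SNR = 1001
log2(1001) = 9.9672262588
C = 4 * 1000 * 9.9672262588 = 39868.9050 bps
C = 39.868905 kbps -> 39.87 kbps (2 dp)

39.87


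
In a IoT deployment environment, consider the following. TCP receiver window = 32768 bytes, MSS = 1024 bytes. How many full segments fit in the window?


Given: RWND = 32768 bytes, MSS = 1024 bytes
Full segments = floor(RWND / MSS)
Full segments = floor(32768 / 1024)
Full segments = floor(32.0) = 32

32


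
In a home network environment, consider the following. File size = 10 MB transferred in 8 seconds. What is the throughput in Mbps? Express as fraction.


Given: file = 10 MB, time = 8 s
File in Mb = 10 * 8 = 80 Mb
Throughput = 80 / 8 Mbps
Throughput = 10 Mbps

10


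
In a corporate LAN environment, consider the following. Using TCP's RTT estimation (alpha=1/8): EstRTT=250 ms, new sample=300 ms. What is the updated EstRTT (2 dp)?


Given: EstRTT = 250 ms, SampleRTT = 300 ms, alpha = 1/8
New EstRTT = (1 - alpha) * EstRTT + alpha * SampleRTT
(7/8) * 250 = 218.75
(1/8) * 300 = 37.5
New EstRTT = 218.75 + 37.5 = 256.25 ms -> 256.25 ms (2 dp)

256.25


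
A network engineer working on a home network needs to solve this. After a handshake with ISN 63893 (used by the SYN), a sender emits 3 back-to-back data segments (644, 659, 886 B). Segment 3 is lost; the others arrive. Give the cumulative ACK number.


SYN uses sequence number 63893; first data byte = ISN + 1 = 63894.
Segment 1: SEQ = 63894, len = 644 B, covers [63894, 64537]
Segment 2: SEQ = 64538, len = 659 B, covers [64538, 65196]
Segment 3: SEQ = 65197, len = 886 B, covers [65197, 66082] [LOST]
In-order data received: bytes [63894, 65196] (segments 1..2).
Segment 3 missing -> gap begins at byte 65197.
Cumulative ACK = next expected in-order byte = 63894 + 644 + 659 = 65197

65197


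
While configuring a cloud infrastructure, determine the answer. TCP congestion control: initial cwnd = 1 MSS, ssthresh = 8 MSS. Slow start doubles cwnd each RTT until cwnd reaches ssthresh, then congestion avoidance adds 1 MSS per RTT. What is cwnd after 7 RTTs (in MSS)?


RTT 0: cwnd = 1 MSS (initial)
RTT 1: cwnd = 2 MSS (slow start, doubled)
RTT 2: cwnd = 4 MSS (slow start, doubled)
RTT 3: cwnd = 8 MSS (slow start, doubled)
RTT 4: cwnd = 9 MSS (congestion avoidance, +1)
RTT 5: cwnd = 10 MSS (congestion avoidance, +1)
RTT 6: cwnd = 11 MSS (congestion avoidance, +1)
RTT 7: cwnd = 12 MSS (congestion avoidance, +1)

12


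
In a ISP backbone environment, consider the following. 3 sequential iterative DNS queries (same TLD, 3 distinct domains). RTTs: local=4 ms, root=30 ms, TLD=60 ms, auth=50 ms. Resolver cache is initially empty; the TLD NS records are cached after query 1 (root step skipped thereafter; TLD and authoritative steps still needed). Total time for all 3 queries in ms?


Lookup 1 (cold cache): local + root + TLD + auth = 4 + 30 + 60 + 50 = 144 ms
Lookups 2..3 (TLD NS cached -> skip root; new domain -> still ask TLD and auth): local + TLD + auth = 4 + 60 + 50 = 114 ms each
Remaining 2 lookups: 2 * 114 = 228 ms
Total = 144 + 228 = 372 ms

372


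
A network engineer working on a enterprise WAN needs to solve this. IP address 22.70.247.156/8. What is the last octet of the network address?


Given: IP = 22.70.247.156, prefix = /8
Subnet mask = 255.0.0.0
Last octet of IP: 156
Last octet of mask: 0
Network last octet = 156 AND 0 = 0

0


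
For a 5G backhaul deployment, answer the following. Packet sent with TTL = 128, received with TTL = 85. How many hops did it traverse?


Given: initial TTL = 128, received TTL = 85
Hops = initial TTL - received TTL
Hops = 128 - 85 = 43

43


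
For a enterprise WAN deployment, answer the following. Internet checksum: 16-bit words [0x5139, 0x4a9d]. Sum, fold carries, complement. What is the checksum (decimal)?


Given words: [0x5139, 0x4a9d]
Step 1: Sum all words
Raw sum = 20793 + 19101 = 39894
One's complement = ~39894 & 0xFFFF = 25641

25641


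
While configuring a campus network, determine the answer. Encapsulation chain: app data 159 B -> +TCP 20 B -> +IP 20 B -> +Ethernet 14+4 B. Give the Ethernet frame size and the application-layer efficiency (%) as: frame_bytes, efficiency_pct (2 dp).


TCP segment = 159 + 20 = 179 B
IP packet = 179 + 20 = 199 B
Ethernet frame = 199 + 14 + 4 = 217 B
Efficiency = app / frame = 159 / 217 = 0.732719 = 73.2719% -> 73.27% (2 dp)

217, 73.27


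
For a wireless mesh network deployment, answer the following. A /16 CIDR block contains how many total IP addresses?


Given: CIDR prefix /16
Host bits = 32 - 16 = 16
Total addresses = 2^16 = 65536

65536


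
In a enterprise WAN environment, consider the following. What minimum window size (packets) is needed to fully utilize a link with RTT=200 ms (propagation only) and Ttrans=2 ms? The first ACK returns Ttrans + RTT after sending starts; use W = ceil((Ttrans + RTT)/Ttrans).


Given: Ttrans = 2 ms, RTT = 200 ms (= 2 * Tprop, Tprop = 100 ms)
Time until first ACK returns = Ttrans + RTT = 2 + 200 = 202 ms
Need W * Ttrans >= Ttrans + RTT  ->  W >= (Ttrans + RTT) / Ttrans
(Ttrans + RTT) / Ttrans = 202 / 2 = 101
W_min = ceil(101) = 101

101


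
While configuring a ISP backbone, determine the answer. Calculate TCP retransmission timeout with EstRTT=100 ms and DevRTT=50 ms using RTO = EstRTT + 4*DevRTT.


Given: EstRTT = 100 ms, DevRTT = 50 ms
Timeout = EstRTT + 4 * DevRTT
4 * DevRTT = 4 * 50 = 200
Timeout = 100 + 200 = 300 ms

300


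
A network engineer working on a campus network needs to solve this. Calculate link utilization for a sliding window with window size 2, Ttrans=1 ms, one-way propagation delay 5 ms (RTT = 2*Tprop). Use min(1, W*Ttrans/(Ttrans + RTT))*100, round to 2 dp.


Given: W = 2, Ttrans = 1 ms, RTT = 10 ms (= 2 * Tprop, Tprop = 5 ms)
Cycle time = Ttrans + RTT = 1 + 10 = 11 ms (first packet sent until its ACK returns)
W * Ttrans = 2 * 1 = 2 ms of sending per cycle
W * Ttrans / (Ttrans + RTT) = 2 / 11 = 0.181818
U = min(1, 0.181818) = 0.181818
U% = 18.18%

18.18


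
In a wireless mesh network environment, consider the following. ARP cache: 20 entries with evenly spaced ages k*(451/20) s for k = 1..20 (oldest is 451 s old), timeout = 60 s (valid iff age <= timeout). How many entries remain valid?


Ages are k * 451/20 s for k = 1..20 (spacing = 22.5500 s).
Entry k is valid iff k * 451/20 <= 60 iff k <= 20 * 60 / 451 = 2.6608
n_valid = floor(2.6608) = 2
(n_stale = 20 - 2 = 18)

2


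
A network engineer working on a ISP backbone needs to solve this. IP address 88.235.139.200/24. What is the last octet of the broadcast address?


Given: IP = 88.235.139.200, prefix = /24
Host bits = 32 - 24 = 8
Network last octet = 200 AND mask = 0
Host part size = 2^8 - 1 = 255
Broadcast last octet = 0 OR 255 = 255

255


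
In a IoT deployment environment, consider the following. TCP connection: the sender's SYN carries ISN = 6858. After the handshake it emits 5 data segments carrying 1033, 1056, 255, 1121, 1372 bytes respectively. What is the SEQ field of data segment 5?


The SYN occupies sequence number ISN = 6858, so the first data byte is ISN + 1 = 6859.
SEQ of data segment i = (ISN + 1) + sum of payload sizes of segments 1..i-1.
Segment 1: SEQ = 6859, payload = 1033 bytes
Segment 2: SEQ = 7892, payload = 1056 bytes
Segment 3: SEQ = 8948, payload = 255 bytes
Segment 4: SEQ = 9203, payload = 1121 bytes
Segment 5: SEQ = 10324, payload = 1372 bytes
SEQ of segment 5 = 6859 + 1033 + 1056 + 255 + 1121 = 10324

10324


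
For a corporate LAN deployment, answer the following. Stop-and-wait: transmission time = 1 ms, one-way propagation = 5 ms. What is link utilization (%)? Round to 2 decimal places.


Given: Ttrans = 1 ms, Tprop = 5 ms
RTT = 2 * Tprop = 2 * 5 = 10 ms
U = Ttrans / (Ttrans + RTT)
U = 1 / (1 + 10)
U = 1 / 11 = 0.090909
U% = 9.09%

9.09


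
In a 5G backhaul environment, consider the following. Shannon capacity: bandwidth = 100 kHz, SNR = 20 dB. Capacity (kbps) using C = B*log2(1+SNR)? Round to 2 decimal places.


Given: B = 100 kHz, SNR = 20 dB
SNR linear = 10^(20/10) = 100
1 + SNR = 101
log2(101) = 6.6582114828
C = 100 * 1000 * 6.6582114828 = 665821.1483 bps
C = 665.821148 kbps -> 665.82 kbps (2 dp)

665.82


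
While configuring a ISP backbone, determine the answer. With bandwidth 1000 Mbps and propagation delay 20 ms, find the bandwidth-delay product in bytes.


Given: bandwidth = 1000 Mbps, delay = 20 ms
BDP in bits = 1000 * 10^6 * 20 / 1000
BDP in bits = 20000000
BDP in bytes = 20000000 / 8 = 2500000

2500000


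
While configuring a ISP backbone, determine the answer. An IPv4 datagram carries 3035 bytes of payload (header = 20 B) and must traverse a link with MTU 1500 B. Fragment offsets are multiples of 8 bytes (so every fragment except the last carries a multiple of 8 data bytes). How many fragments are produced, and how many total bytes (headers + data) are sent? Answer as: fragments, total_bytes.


Max data per non-final fragment = floor((MTU - header)/8)*8 = floor((1500 - 20)/8)*8 = floor(1480/8)*8 = 1480 B
Final fragment needs no 8-byte alignment: it can carry up to MTU - header = 1480 B
Non-final fragments needed = ceil((payload - 1480) / 1480) = ceil(1555/1480) = ceil(1.0507) = 2
Number of fragments = 2 + 1 = 3
Fragment sizes (data): 2 * 1480 B + 75 B (last, 75 <= 1480 OK)
Total bytes sent = payload + n_frags * header = 3035 + 3*20 = 3035 + 60 = 3095 B

3, 3095


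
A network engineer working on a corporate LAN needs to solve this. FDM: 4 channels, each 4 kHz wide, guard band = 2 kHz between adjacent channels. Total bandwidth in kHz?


Given: 4 channels, 4 kHz each, guard = 2 kHz
Channel bandwidth = 4 * 4 = 16 kHz
Guard bands = 3 gaps * 2 kHz = 6 kHz
Total = 16 + 6 = 22 kHz

22


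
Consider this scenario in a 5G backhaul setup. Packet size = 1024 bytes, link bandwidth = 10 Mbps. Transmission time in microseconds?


Given: packet = 1024 bytes, bandwidth = 10 Mbps
Packet in bits = 1024 * 8 = 8192 bits
Bandwidth = 10 * 10^6 = 10000000 bps
Time = 8192 / 10000000 seconds
Time in us = 8192 * 10^6 / 10000000 = 819.2

819.2


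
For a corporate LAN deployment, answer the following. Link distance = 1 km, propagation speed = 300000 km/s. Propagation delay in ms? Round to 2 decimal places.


Given: distance = 1 km, speed = 300000 km/s
Delay = distance / speed = 1 / 300000 seconds
Delay in ms = 1 * 1000 / 300000
Delay = 0.0033 ms
Rounded to 2 dp = 0.00 ms

0.00


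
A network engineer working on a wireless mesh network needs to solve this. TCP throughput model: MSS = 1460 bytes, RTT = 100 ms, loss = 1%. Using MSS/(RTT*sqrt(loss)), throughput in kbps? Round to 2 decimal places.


Given: MSS = 1460 bytes, RTT = 100 ms, loss = 1%
RTT in seconds = 100 / 1000 = 0.1
Loss rate = 1% = 0.01
sqrt(loss) = sqrt(0.01) = 0.1
Throughput (bytes/s) = 1460 / (0.1 * 0.1) = 146000.0000
Throughput (kbps) = 146000.0000 * 8 / 1000 = 1168.000000 -> 1168.00 kbps (2 dp)

1168.00


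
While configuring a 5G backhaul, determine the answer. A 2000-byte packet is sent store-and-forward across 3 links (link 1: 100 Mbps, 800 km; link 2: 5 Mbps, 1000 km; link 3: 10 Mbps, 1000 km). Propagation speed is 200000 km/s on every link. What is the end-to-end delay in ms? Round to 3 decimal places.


Packet = 2000 bytes = 16000 bits. Store-and-forward: sum (t_trans + t_prop) per link.
Link 1: t_trans = 16000/(100*10^6) s = 0.1600 ms; t_prop = 800/200000 s = 4.0000 ms; subtotal = 4.1600 ms
Link 2: t_trans = 16000/(5*10^6) s = 3.2000 ms; t_prop = 1000/200000 s = 5.0000 ms; subtotal = 8.2000 ms
Link 3: t_trans = 16000/(10*10^6) s = 1.6000 ms; t_prop = 1000/200000 s = 5.0000 ms; subtotal = 6.6000 ms
End-to-end = 4.1600 + 8.2000 + 6.6000 = 18.9600 ms -> 18.960 ms (3 dp)

18.960


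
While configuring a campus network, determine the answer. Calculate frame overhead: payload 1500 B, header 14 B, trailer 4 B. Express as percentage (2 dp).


Given: payload = 1500 B, header = 14 B, trailer = 4 B
Overhead bytes = header + trailer = 14 + 4 = 18
Total frame = payload + overhead = 1500 + 18 = 1518
Overhead % = 18 / 1518 * 100 = 1.1858% -> 1.19% (2 dp)

1.19


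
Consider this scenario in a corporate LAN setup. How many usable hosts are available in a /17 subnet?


Given: subnet mask /17
Host bits = 32 - 17 = 15
Total addresses = 2^15 = 32768
Usable hosts = 32768 - 2 (network + broadcast) = 32766

32766


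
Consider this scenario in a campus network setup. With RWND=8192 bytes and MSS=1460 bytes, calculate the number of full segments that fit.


Given: RWND = 8192 bytes, MSS = 1460 bytes
Full segments = floor(RWND / MSS)
Full segments = floor(8192 / 1460)
Full segments = floor(5.611) = 5

5


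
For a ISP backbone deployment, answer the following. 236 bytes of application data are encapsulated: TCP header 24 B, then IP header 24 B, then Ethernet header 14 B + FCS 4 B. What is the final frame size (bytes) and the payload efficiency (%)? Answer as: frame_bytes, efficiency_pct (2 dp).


TCP segment = 236 + 24 = 260 B
IP packet = 260 + 24 = 284 B
Ethernet frame = 284 + 14 + 4 = 302 B
Efficiency = app / frame = 236 / 302 = 0.781457 = 78.1457% -> 78.15% (2 dp)

302, 78.15


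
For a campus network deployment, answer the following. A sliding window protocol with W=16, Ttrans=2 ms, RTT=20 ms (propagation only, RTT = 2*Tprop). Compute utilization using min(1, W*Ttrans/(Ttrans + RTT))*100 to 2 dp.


Given: W = 16, Ttrans = 2 ms, RTT = 20 ms (= 2 * Tprop, Tprop = 10 ms)
Cycle time = Ttrans + RTT = 2 + 20 = 22 ms (first packet sent until its ACK returns)
W * Ttrans = 16 * 2 = 32 ms of sending per cycle
W * Ttrans / (Ttrans + RTT) = 32 / 22 = 1.454545
U = min(1, 1.454545) = 1.000000
U% = 100.00%

100.00


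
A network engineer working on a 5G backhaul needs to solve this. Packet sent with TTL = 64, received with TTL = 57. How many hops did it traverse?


Given: initial TTL = 64, received TTL = 57
Hops = initial TTL - received TTL
Hops = 64 - 57 = 7

7


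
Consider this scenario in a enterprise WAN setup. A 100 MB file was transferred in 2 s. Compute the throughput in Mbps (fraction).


Given: file = 100 MB, time = 2 s
File in Mb = 100 * 8 = 800 Mb
Throughput = 800 / 2 Mbps
Throughput = 400 Mbps

400


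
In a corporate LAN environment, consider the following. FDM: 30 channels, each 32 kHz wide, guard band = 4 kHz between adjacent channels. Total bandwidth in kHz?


Given: 30 channels, 32 kHz each, guard = 4 kHz
Channel bandwidth = 30 * 32 = 960 kHz
Guard bands = 29 gaps * 4 kHz = 116 kHz
Total = 960 + 116 = 1076 kHz

1076


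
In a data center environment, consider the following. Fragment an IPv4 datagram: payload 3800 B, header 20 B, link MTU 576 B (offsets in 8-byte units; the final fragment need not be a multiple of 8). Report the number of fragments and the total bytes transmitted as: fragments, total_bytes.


Max data per non-final fragment = floor((MTU - header)/8)*8 = floor((576 - 20)/8)*8 = floor(556/8)*8 = 552 B
Final fragment needs no 8-byte alignment: it can carry up to MTU - header = 556 B
Non-final fragments needed = ceil((payload - 556) / 552) = ceil(3244/552) = ceil(5.8768) = 6
Number of fragments = 6 + 1 = 7
Fragment sizes (data): 6 * 552 B + 488 B (last, 488 <= 556 OK)
Total bytes sent = payload + n_frags * header = 3800 + 7*20 = 3800 + 140 = 3940 B

7, 3940


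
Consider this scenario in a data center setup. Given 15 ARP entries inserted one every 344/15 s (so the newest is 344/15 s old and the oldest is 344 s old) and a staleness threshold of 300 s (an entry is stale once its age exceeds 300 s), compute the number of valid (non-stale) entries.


Ages are k * 344/15 s for k = 1..15 (spacing = 22.9333 s).
Entry k is valid iff k * 344/15 <= 300 iff k <= 15 * 300 / 344 = 13.0814
n_valid = floor(13.0814) = 13
(n_stale = 15 - 13 = 2)

13


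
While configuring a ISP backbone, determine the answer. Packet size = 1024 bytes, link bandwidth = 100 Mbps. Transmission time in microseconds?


Given: packet = 1024 bytes, bandwidth = 100 Mbps
Packet in bits = 1024 * 8 = 8192 bits
Bandwidth = 100 * 10^6 = 100000000 bps
Time = 8192 / 100000000 seconds
Time in us = 8192 * 10^6 / 100000000 = 81.92

81.92


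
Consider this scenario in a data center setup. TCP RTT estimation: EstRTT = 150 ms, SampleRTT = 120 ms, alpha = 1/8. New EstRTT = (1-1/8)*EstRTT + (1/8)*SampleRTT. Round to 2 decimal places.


Given: EstRTT = 150 ms, SampleRTT = 120 ms, alpha = 1/8
New EstRTT = (1 - alpha) * EstRTT + alpha * SampleRTT
(7/8) * 150 = 131.25
(1/8) * 120 = 15
New EstRTT = 131.25 + 15 = 146.25 ms -> 146.25 ms (2 dp)

146.25


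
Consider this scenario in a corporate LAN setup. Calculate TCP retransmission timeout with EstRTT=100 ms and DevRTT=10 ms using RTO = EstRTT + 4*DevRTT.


Given: EstRTT = 100 ms, DevRTT = 10 ms
Timeout = EstRTT + 4 * DevRTT
4 * DevRTT = 4 * 10 = 40
Timeout = 100 + 40 = 140 ms

140


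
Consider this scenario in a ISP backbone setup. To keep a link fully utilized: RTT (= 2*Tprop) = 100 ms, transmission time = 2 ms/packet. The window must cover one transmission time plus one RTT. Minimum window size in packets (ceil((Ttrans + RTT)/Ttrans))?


Given: Ttrans = 2 ms, RTT = 100 ms (= 2 * Tprop, Tprop = 50 ms)
Time until first ACK returns = Ttrans + RTT = 2 + 100 = 102 ms
Need W * Ttrans >= Ttrans + RTT  ->  W >= (Ttrans + RTT) / Ttrans
(Ttrans + RTT) / Ttrans = 102 / 2 = 51
W_min = ceil(51) = 51

51


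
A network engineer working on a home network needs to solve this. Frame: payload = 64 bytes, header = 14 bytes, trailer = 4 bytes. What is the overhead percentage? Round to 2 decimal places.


Given: payload = 64 B, header = 14 B, trailer = 4 B
Overhead bytes = header + trailer = 14 + 4 = 18
Total frame = payload + overhead = 64 + 18 = 82
Overhead % = 18 / 82 * 100 = 21.9512% -> 21.95% (2 dp)

21.95


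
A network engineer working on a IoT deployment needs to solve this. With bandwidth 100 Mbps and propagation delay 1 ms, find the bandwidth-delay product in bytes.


Given: bandwidth = 100 Mbps, delay = 1 ms
BDP in bits = 100 * 10^6 * 1 / 1000
BDP in bits = 100000
BDP in bytes = 100000 / 8 = 12500

12500


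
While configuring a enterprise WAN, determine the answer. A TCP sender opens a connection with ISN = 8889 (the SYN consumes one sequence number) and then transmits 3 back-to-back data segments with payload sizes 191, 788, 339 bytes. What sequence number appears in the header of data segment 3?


The SYN occupies sequence number ISN = 8889, so the first data byte is ISN + 1 = 8890.
SEQ of data segment i = (ISN + 1) + sum of payload sizes of segments 1..i-1.
Segment 1: SEQ = 8890, payload = 191 bytes
Segment 2: SEQ = 9081, payload = 788 bytes
Segment 3: SEQ = 9869, payload = 339 bytes
SEQ of segment 3 = 8890 + 191 + 788 = 9869

9869


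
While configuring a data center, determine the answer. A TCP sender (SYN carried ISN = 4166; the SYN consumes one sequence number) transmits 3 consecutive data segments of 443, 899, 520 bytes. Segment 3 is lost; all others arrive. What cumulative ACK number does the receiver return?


SYN uses sequence number 4166; first data byte = ISN + 1 = 4167.
Segment 1: SEQ = 4167, len = 443 B, covers [4167, 4609]
Segment 2: SEQ = 4610, len = 899 B, covers [4610, 5508]
Segment 3: SEQ = 5509, len = 520 B, covers [5509, 6028] [LOST]
In-order data received: bytes [4167, 5508] (segments 1..2).
Segment 3 missing -> gap begins at byte 5509.
Cumulative ACK = next expected in-order byte = 4167 + 443 + 899 = 5509

5509


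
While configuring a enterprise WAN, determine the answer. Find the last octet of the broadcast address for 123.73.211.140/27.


Given: IP = 123.73.211.140, prefix = /27
Host bits = 32 - 27 = 5
Network last octet = 140 AND mask = 128
Host part size = 2^5 - 1 = 31
Broadcast last octet = 128 OR 31 = 159

159


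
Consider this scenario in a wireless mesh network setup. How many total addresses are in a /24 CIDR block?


Given: CIDR prefix /24
Host bits = 32 - 24 = 8
Total addresses = 2^8 = 256

256


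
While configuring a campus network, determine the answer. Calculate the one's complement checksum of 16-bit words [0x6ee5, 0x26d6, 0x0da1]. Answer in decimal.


Given words: [0x6ee5, 0x26d6, 0x0da1]
Step 1: Sum all words
Raw sum = 28389 + 9942 + 3489 = 41820
One's complement = ~41820 & 0xFFFF = 23715

23715


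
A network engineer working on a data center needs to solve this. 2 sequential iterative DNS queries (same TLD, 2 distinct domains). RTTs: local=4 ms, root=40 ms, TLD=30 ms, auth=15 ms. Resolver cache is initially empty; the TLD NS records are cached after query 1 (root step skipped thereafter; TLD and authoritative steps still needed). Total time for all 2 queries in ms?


Lookup 1 (cold cache): local + root + TLD + auth = 4 + 40 + 30 + 15 = 89 ms
Lookups 2..2 (TLD NS cached -> skip root; new domain -> still ask TLD and auth): local + TLD + auth = 4 + 30 + 15 = 49 ms each
Remaining 1 lookups: 1 * 49 = 49 ms
Total = 89 + 49 = 138 ms

138


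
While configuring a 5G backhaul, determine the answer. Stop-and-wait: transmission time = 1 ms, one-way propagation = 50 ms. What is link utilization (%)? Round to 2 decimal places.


Given: Ttrans = 1 ms, Tprop = 50 ms
RTT = 2 * Tprop = 2 * 50 = 100 ms
U = Ttrans / (Ttrans + RTT)
U = 1 / (1 + 100)
U = 1 / 101 = 0.009901
U% = 0.99%

0.99


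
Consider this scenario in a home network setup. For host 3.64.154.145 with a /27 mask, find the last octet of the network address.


Given: IP = 3.64.154.145, prefix = /27
Subnet mask = 255.255.255.224
Last octet of IP: 145
Last octet of mask: 224
Network last octet = 145 AND 224 = 128

128


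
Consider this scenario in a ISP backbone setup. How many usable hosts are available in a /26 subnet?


Given: subnet mask /26
Host bits = 32 - 26 = 6
Total addresses = 2^6 = 64
Usable hosts = 64 - 2 (network + broadcast) = 62

62


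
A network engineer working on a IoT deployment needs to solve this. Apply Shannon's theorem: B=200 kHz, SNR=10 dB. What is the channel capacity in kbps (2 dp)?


Given: B = 200 kHz, SNR = 10 dB
SNR linear = 10^(10/10) = 10
1 + SNR = 11
log2(11) = 3.4594316186
C = 200 * 1000 * 3.4594316186 = 691886.3237 bps
C = 691.886324 kbps -> 691.89 kbps (2 dp)

691.89


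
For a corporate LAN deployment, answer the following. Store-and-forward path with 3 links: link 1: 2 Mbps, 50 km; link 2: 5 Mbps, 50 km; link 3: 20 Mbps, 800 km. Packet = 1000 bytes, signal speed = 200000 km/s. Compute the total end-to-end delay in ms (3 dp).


Packet = 1000 bytes = 8000 bits. Store-and-forward: sum (t_trans + t_prop) per link.
Link 1: t_trans = 8000/(2*10^6) s = 4.0000 ms; t_prop = 50/200000 s = 0.2500 ms; subtotal = 4.2500 ms
Link 2: t_trans = 8000/(5*10^6) s = 1.6000 ms; t_prop = 50/200000 s = 0.2500 ms; subtotal = 1.8500 ms
Link 3: t_trans = 8000/(20*10^6) s = 0.4000 ms; t_prop = 800/200000 s = 4.0000 ms; subtotal = 4.4000 ms
End-to-end = 4.2500 + 1.8500 + 4.4000 = 10.5000 ms -> 10.500 ms (3 dp)

10.500


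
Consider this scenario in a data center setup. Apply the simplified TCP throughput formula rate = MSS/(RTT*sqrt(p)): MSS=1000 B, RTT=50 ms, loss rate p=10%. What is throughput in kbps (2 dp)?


Given: MSS = 1000 bytes, RTT = 50 ms, loss = 10%
RTT in seconds = 50 / 1000 = 0.05
Loss rate = 10% = 0.1
sqrt(loss) = sqrt(0.1) = 0.316227766017
Throughput (bytes/s) = 1000 / (0.05 * 0.316227766017) = 63245.5532
Throughput (kbps) = 63245.5532 * 8 / 1000 = 505.964426 -> 505.96 kbps (2 dp)

505.96


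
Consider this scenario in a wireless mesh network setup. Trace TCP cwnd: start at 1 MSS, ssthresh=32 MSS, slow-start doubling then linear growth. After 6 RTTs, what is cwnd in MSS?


RTT 0: cwnd = 1 MSS (initial)
RTT 1: cwnd = 2 MSS (slow start, doubled)
RTT 2: cwnd = 4 MSS (slow start, doubled)
RTT 3: cwnd = 8 MSS (slow start, doubled)
RTT 4: cwnd = 16 MSS (slow start, doubled)
RTT 5: cwnd = 32 MSS (slow start, doubled)
RTT 6: cwnd = 33 MSS (congestion avoidance, +1)

33


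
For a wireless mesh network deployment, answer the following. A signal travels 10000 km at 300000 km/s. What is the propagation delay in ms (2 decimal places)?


Given: distance = 10000 km, speed = 300000 km/s
Delay = distance / speed = 10000 / 300000 seconds
Delay in ms = 10000 * 1000 / 300000
Delay = 33.3333 ms
Rounded to 2 dp = 33.33 ms

33.33


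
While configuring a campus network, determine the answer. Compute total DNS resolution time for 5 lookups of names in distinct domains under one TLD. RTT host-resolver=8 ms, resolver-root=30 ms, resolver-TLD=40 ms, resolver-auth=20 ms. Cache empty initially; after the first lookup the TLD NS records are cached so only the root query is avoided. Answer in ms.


Lookup 1 (cold cache): local + root + TLD + auth = 8 + 30 + 40 + 20 = 98 ms
Lookups 2..5 (TLD NS cached -> skip root; new domain -> still ask TLD and auth): local + TLD + auth = 8 + 40 + 20 = 68 ms each
Remaining 4 lookups: 4 * 68 = 272 ms
Total = 98 + 272 = 370 ms

370


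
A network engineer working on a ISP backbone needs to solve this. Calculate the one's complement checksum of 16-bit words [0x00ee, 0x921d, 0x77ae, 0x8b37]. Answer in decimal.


Given words: [0x00ee, 0x921d, 0x77ae, 0x8b37]
Step 1: Sum all words
Raw sum = 238 + 37405 + 30638 + 35639 = 103920
Step 2: Fold carry: (38384 + 1) = 38385
One's complement = ~38385 & 0xFFFF = 27150

27150


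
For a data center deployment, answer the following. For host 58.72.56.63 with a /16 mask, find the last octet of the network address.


Given: IP = 58.72.56.63, prefix = /16
Subnet mask = 255.255.0.0
Last octet of IP: 63
Last octet of mask: 0
Network last octet = 63 AND 0 = 0

0


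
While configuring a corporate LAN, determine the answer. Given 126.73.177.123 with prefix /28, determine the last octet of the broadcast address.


Given: IP = 126.73.177.123, prefix = /28
Host bits = 32 - 28 = 4
Network last octet = 123 AND mask = 112
Host part size = 2^4 - 1 = 15
Broadcast last octet = 112 OR 15 = 127

127


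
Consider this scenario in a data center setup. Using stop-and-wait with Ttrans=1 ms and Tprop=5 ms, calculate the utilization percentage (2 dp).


Given: Ttrans = 1 ms, Tprop = 5 ms
RTT = 2 * Tprop = 2 * 5 = 10 ms
U = Ttrans / (Ttrans + RTT)
U = 1 / (1 + 10)
U = 1 / 11 = 0.090909
U% = 9.09%

9.09


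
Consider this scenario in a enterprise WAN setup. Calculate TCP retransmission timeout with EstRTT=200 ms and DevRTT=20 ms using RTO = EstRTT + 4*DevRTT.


Given: EstRTT = 200 ms, DevRTT = 20 ms
Timeout = EstRTT + 4 * DevRTT
4 * DevRTT = 4 * 20 = 80
Timeout = 200 + 80 = 280 ms

280


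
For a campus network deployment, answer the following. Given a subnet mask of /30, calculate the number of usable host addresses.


Given: subnet mask /30
Host bits = 32 - 30 = 2
Total addresses = 2^2 = 4
Usable hosts = 4 - 2 (network + broadcast) = 2

2


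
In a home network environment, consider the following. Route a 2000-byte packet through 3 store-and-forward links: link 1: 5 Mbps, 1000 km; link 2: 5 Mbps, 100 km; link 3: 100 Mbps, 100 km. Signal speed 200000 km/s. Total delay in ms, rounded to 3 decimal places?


Packet = 2000 bytes = 16000 bits. Store-and-forward: sum (t_trans + t_prop) per link.
Link 1: t_trans = 16000/(5*10^6) s = 3.2000 ms; t_prop = 1000/200000 s = 5.0000 ms; subtotal = 8.2000 ms
Link 2: t_trans = 16000/(5*10^6) s = 3.2000 ms; t_prop = 100/200000 s = 0.5000 ms; subtotal = 3.7000 ms
Link 3: t_trans = 16000/(100*10^6) s = 0.1600 ms; t_prop = 100/200000 s = 0.5000 ms; subtotal = 0.6600 ms
End-to-end = 8.2000 + 3.7000 + 0.6600 = 12.5600 ms -> 12.560 ms (3 dp)

12.560


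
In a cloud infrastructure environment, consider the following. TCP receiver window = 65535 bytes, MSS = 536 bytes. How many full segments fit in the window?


Given: RWND = 65535 bytes, MSS = 536 bytes
Full segments = floor(RWND / MSS)
Full segments = floor(65535 / 536)
Full segments = floor(122.2668) = 122

122


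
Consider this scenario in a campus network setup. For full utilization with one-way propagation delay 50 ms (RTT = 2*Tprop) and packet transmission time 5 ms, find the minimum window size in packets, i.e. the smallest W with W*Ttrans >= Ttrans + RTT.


Given: Ttrans = 5 ms, RTT = 100 ms (= 2 * Tprop, Tprop = 50 ms)
Time until first ACK returns = Ttrans + RTT = 5 + 100 = 105 ms
Need W * Ttrans >= Ttrans + RTT  ->  W >= (Ttrans + RTT) / Ttrans
(Ttrans + RTT) / Ttrans = 105 / 5 = 21
W_min = ceil(21) = 21

21


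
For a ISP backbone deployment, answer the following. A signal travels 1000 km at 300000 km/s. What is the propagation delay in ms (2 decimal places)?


Given: distance = 1000 km, speed = 300000 km/s
Delay = distance / speed = 1000 / 300000 seconds
Delay in ms = 1000 * 1000 / 300000
Delay = 3.3333 ms
Rounded to 2 dp = 3.33 ms

3.33


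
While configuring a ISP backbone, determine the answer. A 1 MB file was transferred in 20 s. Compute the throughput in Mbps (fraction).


Given: file = 1 MB, time = 20 s
File in Mb = 1 * 8 = 8 Mb
Throughput = 8 / 20 Mbps
Throughput = 2/5 Mbps

2/5


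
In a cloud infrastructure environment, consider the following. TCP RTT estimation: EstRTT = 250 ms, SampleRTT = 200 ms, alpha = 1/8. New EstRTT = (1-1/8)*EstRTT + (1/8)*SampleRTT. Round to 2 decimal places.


Given: EstRTT = 250 ms, SampleRTT = 200 ms, alpha = 1/8
New EstRTT = (1 - alpha) * EstRTT + alpha * SampleRTT
(7/8) * 250 = 218.75
(1/8) * 200 = 25
New EstRTT = 218.75 + 25 = 243.75 ms -> 243.75 ms (2 dp)

243.75


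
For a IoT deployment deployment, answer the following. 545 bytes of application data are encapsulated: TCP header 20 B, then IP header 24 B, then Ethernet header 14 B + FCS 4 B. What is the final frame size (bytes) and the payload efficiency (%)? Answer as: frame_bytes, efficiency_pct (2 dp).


TCP segment = 545 + 20 = 565 B
IP packet = 565 + 24 = 589 B
Ethernet frame = 589 + 14 + 4 = 607 B
Efficiency = app / frame = 545 / 607 = 0.897858 = 89.7858% -> 89.79% (2 dp)

607, 89.79


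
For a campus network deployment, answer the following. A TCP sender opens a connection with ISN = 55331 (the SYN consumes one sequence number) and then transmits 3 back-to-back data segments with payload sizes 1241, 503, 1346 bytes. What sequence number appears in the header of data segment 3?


The SYN occupies sequence number ISN = 55331, so the first data byte is ISN + 1 = 55332.
SEQ of data segment i = (ISN + 1) + sum of payload sizes of segments 1..i-1.
Segment 1: SEQ = 55332, payload = 1241 bytes
Segment 2: SEQ = 56573, payload = 503 bytes
Segment 3: SEQ = 57076, payload = 1346 bytes
SEQ of segment 3 = 55332 + 1241 + 503 = 57076

57076


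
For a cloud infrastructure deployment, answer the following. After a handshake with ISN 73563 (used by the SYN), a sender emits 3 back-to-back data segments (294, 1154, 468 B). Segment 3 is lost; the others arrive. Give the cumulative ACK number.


SYN uses sequence number 73563; first data byte = ISN + 1 = 73564.
Segment 1: SEQ = 73564, len = 294 B, covers [73564, 73857]
Segment 2: SEQ = 73858, len = 1154 B, covers [73858, 75011]
Segment 3: SEQ = 75012, len = 468 B, covers [75012, 75479] [LOST]
In-order data received: bytes [73564, 75011] (segments 1..2).
Segment 3 missing -> gap begins at byte 75012.
Cumulative ACK = next expected in-order byte = 73564 + 294 + 1154 = 75012

75012


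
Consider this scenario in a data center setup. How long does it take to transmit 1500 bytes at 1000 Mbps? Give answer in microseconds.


Given: packet = 1500 bytes, bandwidth = 1000 Mbps
Packet in bits = 1500 * 8 = 12000 bits
Bandwidth = 1000 * 10^6 = 1000000000 bps
Time = 12000 / 1000000000 seconds
Time in us = 12000 * 10^6 / 1000000000 = 12

12


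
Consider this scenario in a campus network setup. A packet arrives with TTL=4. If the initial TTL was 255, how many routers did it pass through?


Given: initial TTL = 255, received TTL = 4
Hops = initial TTL - received TTL
Hops = 255 - 4 = 251

251


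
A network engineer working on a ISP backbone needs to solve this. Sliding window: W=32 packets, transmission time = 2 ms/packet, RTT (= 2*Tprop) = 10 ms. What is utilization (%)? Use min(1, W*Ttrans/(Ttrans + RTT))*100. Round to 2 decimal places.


Given: W = 32, Ttrans = 2 ms, RTT = 10 ms (= 2 * Tprop, Tprop = 5 ms)
Cycle time = Ttrans + RTT = 2 + 10 = 12 ms (first packet sent until its ACK returns)
W * Ttrans = 32 * 2 = 64 ms of sending per cycle
W * Ttrans / (Ttrans + RTT) = 64 / 12 = 5.333333
U = min(1, 5.333333) = 1.000000
U% = 100.00%

100.00
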